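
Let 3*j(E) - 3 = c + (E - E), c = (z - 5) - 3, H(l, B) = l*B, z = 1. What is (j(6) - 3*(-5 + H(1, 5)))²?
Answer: 16/9 ≈ 1.7778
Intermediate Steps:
H(l, B) = B*l
c = -7 (c = (1 - 5) - 3 = -4 - 3 = -7)
j(E) = -4/3 (j(E) = 1 + (-7 + (E - E))/3 = 1 + (-7 + 0)/3 = 1 + (⅓)*(-7) = 1 - 7/3 = -4/3)
(j(6) - 3*(-5 + H(1, 5)))² = (-4/3 - 3*(-5 + 5*1))² = (-4/3 - 3*(-5 + 5))² = (-4/3 - 3*0)² = (-4/3 + 0)² = (-4/3)² = 16/9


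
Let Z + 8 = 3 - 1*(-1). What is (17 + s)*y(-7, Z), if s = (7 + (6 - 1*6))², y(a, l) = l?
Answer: -264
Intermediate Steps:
Z = -4 (Z = -8 + (3 - 1*(-1)) = -8 + (3 + 1) = -8 + 4 = -4)
s = 49 (s = (7 + (6 - 6))² = (7 + 0)² = 7² = 49)
(17 + s)*y(-7, Z) = (17 + 49)*(-4) = 66*(-4) = -264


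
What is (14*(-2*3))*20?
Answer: -1680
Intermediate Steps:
(14*(-2*3))*20 = (14*(-6))*20 = -84*20 = -1680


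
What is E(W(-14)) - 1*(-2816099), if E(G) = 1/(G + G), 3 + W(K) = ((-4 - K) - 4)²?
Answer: 185862535/66 ≈ 2.8161e+6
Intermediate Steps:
W(K) = -3 + (-8 - K)² (W(K) = -3 + ((-4 - K) - 4)² = -3 + (-8 - K)²)
E(G) = 1/(2*G)
E(W(-14)) - 1*(-2816099) = 1/(2*(-3 + (8 - 14)²)) - 1*(-2816099) = 1/(2*(-3 + (-6)²)) + 2816099 = 1/(2*(-3 + 36)) + 2816099 = (½)/33 + 2816099 = (½)*(1/33) + 2816099 = 1/66 + 2816099 = 185862535/66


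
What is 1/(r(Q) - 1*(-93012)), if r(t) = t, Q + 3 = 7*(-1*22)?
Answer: 1/92855 ≈ 1.0769e-5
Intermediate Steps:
Q = -157 (Q = -3 + 7*(-1*22) = -3 + 7*(-22) = -3 - 154 = -157)
1/(r(Q) - 1*(-93012)) = 1/(-157 - 1*(-93012)) = 1/(-157 + 93012) = 1/92855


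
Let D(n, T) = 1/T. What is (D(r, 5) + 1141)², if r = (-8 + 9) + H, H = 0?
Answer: 32558436/25 ≈ 1.3023e+6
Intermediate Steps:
r = 1 (r = (-8 + 9) + 0 = 1 + 0 = 1)
(D(r, 5) + 1141)² = (1/5 + 1141)² = (⅕ + 1141)² = (5706/5)² = 32558436/25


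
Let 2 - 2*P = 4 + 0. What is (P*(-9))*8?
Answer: 72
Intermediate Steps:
P = -1 (P = 1 - (4 + 0)/2 = 1 - ½*4 = 1 - 2 = -1)
(P*(-9))*8 = -1*(-9)*8 = 9*8 = 72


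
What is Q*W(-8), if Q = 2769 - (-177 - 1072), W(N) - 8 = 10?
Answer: 72324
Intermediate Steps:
W(N) = 18 (W(N) = 8 + 10 = 18)
Q = 4018 (Q = 2769 - 1*(-1249) = 2769 + 1249 = 4018)
Q*W(-8) = 4018*18 = 72324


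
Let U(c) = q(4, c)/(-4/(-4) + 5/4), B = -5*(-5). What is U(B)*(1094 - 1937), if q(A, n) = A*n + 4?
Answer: -116896/3 ≈ -38965.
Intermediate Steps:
q(A, n) = 4 + A*n
B = 25
U(c) = 16/9 + 16*c/9 (U(c) = (4 + 4*c)/(-4/(-4) + 5/4) = (4 + 4*c)/(-4*(-¼) + 5*(¼)) = (4 + 4*c)/(1 + 5/4) = (4 + 4*c)/(9/4) = (4 + 4*c)*(4/9) = 16/9 + 16*c/9)
U(B)*(1094 - 1937) = (16/9 + (16/9)*25)*(1094 - 1937) = (16/9 + 400/9)*(-843) = (416/9)*(-843) = -116896/3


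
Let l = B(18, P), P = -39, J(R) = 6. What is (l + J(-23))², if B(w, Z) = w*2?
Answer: 1764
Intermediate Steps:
B(w, Z) = 2*w
l = 36 (l = 2*18 = 36)
(l + J(-23))² = (36 + 6)² = 42² = 1764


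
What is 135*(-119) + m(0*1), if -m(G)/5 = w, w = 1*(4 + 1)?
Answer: -16090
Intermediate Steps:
w = 5 (w = 1*5 = 5)
m(G) = -25 (m(G) = -5*5 = -25)
135*(-119) + m(0*1) = 135*(-119) - 25 = -16065 - 25 = -16090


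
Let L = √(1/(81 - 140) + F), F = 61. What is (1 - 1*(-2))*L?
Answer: 3*√212282/59 ≈ 23.427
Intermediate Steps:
L = √212282/59 (L = √(1/(81 - 140) + 61) = √(1/(-59) + 61) = √(-1/59 + 61) = √(3598/59) = √212282/59 ≈ 7.8092)
(1 - 1*(-2))*L = (1 - 1*(-2))*(√212282/59) = (1 + 2)*(√212282/59) = 3*(√212282/59) = 3*√212282/59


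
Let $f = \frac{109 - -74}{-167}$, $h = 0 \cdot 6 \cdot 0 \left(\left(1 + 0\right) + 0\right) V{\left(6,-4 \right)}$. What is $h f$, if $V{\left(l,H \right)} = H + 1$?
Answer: $0$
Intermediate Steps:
$V{\left(l,H \right)} = 1 + H$
$h = 0$ ($h = 0 \cdot 6 \cdot 0 \left(\left(1 + 0\right) + 0\right) \left(1 - 4\right) = 0 \cdot 0 \left(1 + 0\right) \left(-3\right) = 0 \cdot 0 \cdot 1 \left(-3\right) = 0 \cdot 0 \left(-3\right) = 0 \left(-3\right) = 0$)
$f = - \frac{183}{167}$ ($f = \left(109 + 74\right) \left(- \frac{1}{167}\right) = 183 \left(- \frac{1}{167}\right) = - \frac{183}{167} \approx -1.0958$)
$h f = 0 \left(- \frac{183}{167}\right) = 0$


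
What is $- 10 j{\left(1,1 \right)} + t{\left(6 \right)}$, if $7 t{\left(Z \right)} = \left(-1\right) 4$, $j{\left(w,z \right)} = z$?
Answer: $- \frac{74}{7} \approx -10.571$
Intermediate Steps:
$t{\left(Z \right)} = - \frac{4}{7}$ ($t{\left(Z \right)} = \frac{\left(-1\right) 4}{7} = \frac{1}{7} \left(-4\right) = - \frac{4}{7}$)
$- 10 j{\left(1,1 \right)} + t{\left(6 \right)} = \left(-10\right) 1 - \frac{4}{7} = -10 - \frac{4}{7} = - \frac{74}{7}$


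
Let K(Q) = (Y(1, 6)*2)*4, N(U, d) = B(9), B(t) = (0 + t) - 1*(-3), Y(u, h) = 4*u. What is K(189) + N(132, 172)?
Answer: 44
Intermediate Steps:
B(t) = 3 + t (B(t) = t + 3 = 3 + t)
N(U, d) = 12 (N(U, d) = 3 + 9 = 12)
K(Q) = 32 (K(Q) = ((4*1)*2)*4 = (4*2)*4 = 8*4 = 32)
K(189) + N(132, 172) = 32 + 12 = 44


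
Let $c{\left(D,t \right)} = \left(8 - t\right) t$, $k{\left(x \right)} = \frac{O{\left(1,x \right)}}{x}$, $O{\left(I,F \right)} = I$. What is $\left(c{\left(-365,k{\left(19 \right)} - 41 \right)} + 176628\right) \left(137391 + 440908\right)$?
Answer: $\frac{36455487815232}{361} \approx 1.0098 \cdot 10^{11}$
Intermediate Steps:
$k{\left(x \right)} = \frac{1}{x}$ ($k{\left(x \right)} = 1 \frac{1}{x} = \frac{1}{x}$)
$c{\left(D,t \right)} = t \left(8 - t\right)$
$\left(c{\left(-365,k{\left(19 \right)} - 41 \right)} + 176628\right) \left(137391 + 440908\right) = \left(\left(\frac{1}{19} - 41\right) \left(8 - \left(\frac{1}{19} - 41\right)\right) + 176628\right) \left(137391 + 440908\right) = \left(\left(\frac{1}{19} - 41\right) \left(8 - \left(\frac{1}{19} - 41\right)\right) + 176628\right) 578299 = \left(- \frac{778 \left(8 - - \frac{778}{19}\right)}{19} + 176628\right) 578299 = \left(- \frac{778 \left(8 + \frac{778}{19}\right)}{19} + 176628\right) 578299 = \left(\left(- \frac{778}{19}\right) \frac{930}{19} + 176628\right) 578299 = \left(- \frac{723540}{361} + 176628\right) 578299 = \frac{63039168}{361} \cdot 578299 = \frac{36455487815232}{361}$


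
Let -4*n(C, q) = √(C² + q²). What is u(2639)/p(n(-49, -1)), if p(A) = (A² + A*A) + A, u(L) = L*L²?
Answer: 73515372476/1199 + 73515372476*√2402/1439999 ≈ 6.3816e+7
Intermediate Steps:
u(L) = L³
n(C, q) = -√(C² + q²)/4
p(A) = A + 2*A² (p(A) = (A² + A²) + A = 2*A² + A = A + 2*A²)
u(2639)/p(n(-49, -1)) = 2639³/(((-√((-49)² + (-1)²)/4)*(1 + 2*(-√((-49)² + (-1)²)/4)))) = 18378843119/(((-√(2401 + 1)/4)*(1 + 2*(-√(2401 + 1)/4)))) = 18378843119/(((-√2402/4)*(1 + 2*(-√2402/4)))) = 18378843119/(((-√2402/4)*(1 - √2402/2))) = 18378843119/((-√2402*(1 - √2402/2)/4)) = 18378843119*(-2*√2402/(1201*(1 - √2402/2))) = -36757686238*√2402/(1201*(1 - √2402/2))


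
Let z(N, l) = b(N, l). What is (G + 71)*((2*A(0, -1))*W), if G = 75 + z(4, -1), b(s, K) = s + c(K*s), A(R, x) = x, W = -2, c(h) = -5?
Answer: 580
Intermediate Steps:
b(s, K) = -5 + s (b(s, K) = s - 5 = -5 + s)
z(N, l) = -5 + N
G = 74 (G = 75 + (-5 + 4) = 75 - 1 = 74)
(G + 71)*((2*A(0, -1))*W) = (74 + 71)*((2*(-1))*(-2)) = 145*(-2*(-2)) = 145*4 = 580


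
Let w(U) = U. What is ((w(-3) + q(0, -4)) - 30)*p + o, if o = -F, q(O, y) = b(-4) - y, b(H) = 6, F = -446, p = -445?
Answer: 10681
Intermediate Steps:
q(O, y) = 6 - y
o = 446 (o = -1*(-446) = 446)
((w(-3) + q(0, -4)) - 30)*p + o = ((-3 + (6 - 1*(-4))) - 30)*(-445) + 446 = ((-3 + (6 + 4)) - 30)*(-445) + 446 = ((-3 + 10) - 30)*(-445) + 446 = (7 - 30)*(-445) + 446 = -23*(-445) + 446 = 10235 + 446 = 10681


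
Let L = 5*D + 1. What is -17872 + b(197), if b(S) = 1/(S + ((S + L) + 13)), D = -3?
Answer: -7023695/393 ≈ -17872.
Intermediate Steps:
L = -14 (L = 5*(-3) + 1 = -15 + 1 = -14)
b(S) = 1/(-1 + 2*S) (b(S) = 1/(S + ((S - 14) + 13)) = 1/(S + ((-14 + S) + 13)) = 1/(S + (-1 + S)) = 1/(-1 + 2*S))
-17872 + b(197) = -17872 + 1/(-1 + 2*197) = -17872 + 1/(-1 + 394) = -17872 + 1/393 = -7023695/393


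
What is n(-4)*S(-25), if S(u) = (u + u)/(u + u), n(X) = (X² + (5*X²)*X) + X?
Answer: -308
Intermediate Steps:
n(X) = X + X² + 5*X³ (n(X) = (X² + 5*X³) + X = X + X² + 5*X³)
S(u) = 1 (S(u) = (2*u)/((2*u)) = (2*u)*(1/(2*u)) = 1)
n(-4)*S(-25) = -4*(1 - 4 + 5*(-4)²)*1 = -4*(1 - 4 + 5*16)*1 = -4*(1 - 4 + 80)*1 = -4*77*1 = -308*1 = -308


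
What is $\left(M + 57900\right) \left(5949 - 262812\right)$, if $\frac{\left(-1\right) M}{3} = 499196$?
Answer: $369802578744$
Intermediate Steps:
$M = -1497588$ ($M = \left(-3\right) 499196 = -1497588$)
$\left(M + 57900\right) \left(5949 - 262812\right) = \left(-1497588 + 57900\right) \left(5949 - 262812\right) = \left(-1439688\right) \left(-256863\right) = 369802578744$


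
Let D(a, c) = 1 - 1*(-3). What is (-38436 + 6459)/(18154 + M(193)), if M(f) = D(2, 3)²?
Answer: -31977/18170 ≈ -1.7599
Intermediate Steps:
D(a, c) = 4 (D(a, c) = 1 + 3 = 4)
M(f) = 16 (M(f) = 4² = 16)
(-38436 + 6459)/(18154 + M(193)) = (-38436 + 6459)/(18154 + 16) = -31977/18170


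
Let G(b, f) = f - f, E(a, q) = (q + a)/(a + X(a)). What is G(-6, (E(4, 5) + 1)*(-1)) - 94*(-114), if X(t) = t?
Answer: 10716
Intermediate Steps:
E(a, q) = (a + q)/(2*a) (E(a, q) = (q + a)/(a + a) = (a + q)/((2*a)) = (a + q)*(1/(2*a)) = (a + q)/(2*a))
G(b, f) = 0
G(-6, (E(4, 5) + 1)*(-1)) - 94*(-114) = 0 - 94*(-114) = 0 + 10716 = 10716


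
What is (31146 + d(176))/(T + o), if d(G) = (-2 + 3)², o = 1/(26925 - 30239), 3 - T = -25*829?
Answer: 103221158/68692591 ≈ 1.5027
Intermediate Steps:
T = 20728 (T = 3 - (-25)*829 = 3 - 1*(-20725) = 3 + 20725 = 20728)
o = -1/3314 (o = 1/(-3314) = -1/3314 ≈ -0.00030175)
d(G) = 1 (d(G) = 1² = 1)
(31146 + d(176))/(T + o) = (31146 + 1)/(20728 - 1/3314) = 31147/(68692591/3314) = 31147*(3314/68692591) = 103221158/68692591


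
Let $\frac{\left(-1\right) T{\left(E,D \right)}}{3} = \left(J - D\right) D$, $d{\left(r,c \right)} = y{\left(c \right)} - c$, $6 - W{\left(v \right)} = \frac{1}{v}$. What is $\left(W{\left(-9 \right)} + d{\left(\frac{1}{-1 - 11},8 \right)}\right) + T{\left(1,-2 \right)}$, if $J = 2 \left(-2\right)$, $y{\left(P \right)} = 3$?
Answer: $- \frac{98}{9} \approx -10.889$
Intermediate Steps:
$J = -4$
$W{\left(v \right)} = 6 - \frac{1}{v}$
$d{\left(r,c \right)} = 3 - c$
$T{\left(E,D \right)} = - 3 D \left(-4 - D\right)$ ($T{\left(E,D \right)} = - 3 \left(-4 - D\right) D = - 3 D \left(-4 - D\right)$)
$\left(W{\left(-9 \right)} + d{\left(\frac{1}{-1 - 11},8 \right)}\right) + T{\left(1,-2 \right)} = \left(\left(6 - \frac{1}{-9}\right) + \left(3 - 8\right)\right) + 3 \left(-2\right) \left(4 - 2\right) = \left(\left(6 - - \frac{1}{9}\right) + \left(3 - 8\right)\right) + 3 \left(-2\right) 2 = \left(\left(6 + \frac{1}{9}\right) - 5\right) - 12 = \left(\frac{55}{9} - 5\right) - 12 = \frac{10}{9} - 12 = - \frac{98}{9}$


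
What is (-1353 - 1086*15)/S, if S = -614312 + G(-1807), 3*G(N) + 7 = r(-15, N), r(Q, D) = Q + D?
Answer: 52929/1844765 ≈ 0.028691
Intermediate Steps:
r(Q, D) = D + Q
G(N) = -22/3 + N/3 (G(N) = -7/3 + (N - 15)/3 = -7/3 + (-15 + N)/3 = -7/3 + (-5 + N/3) = -22/3 + N/3)
S = -1844765/3 (S = -614312 + (-22/3 + (1/3)*(-1807)) = -614312 + (-22/3 - 1807/3) = -614312 - 1829/3 = -1844765/3 ≈ -6.1492e+5)
(-1353 - 1086*15)/S = (-1353 - 1086*15)/(-1844765/3) = (-1353 - 16290)*(-3/1844765) = -17643*(-3/1844765) = 52929/1844765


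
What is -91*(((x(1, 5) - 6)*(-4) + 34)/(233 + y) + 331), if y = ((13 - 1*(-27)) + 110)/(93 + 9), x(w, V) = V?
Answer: -60060546/1993 ≈ -30136.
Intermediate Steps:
y = 25/17 (y = ((13 + 27) + 110)/102 = (40 + 110)*(1/102) = 150*(1/102) = 25/17 ≈ 1.4706)
-91*(((x(1, 5) - 6)*(-4) + 34)/(233 + y) + 331) = -91*(((5 - 6)*(-4) + 34)/(233 + 25/17) + 331) = -91*((-1*(-4) + 34)/(3986/17) + 331) = -91*((4 + 34)*(17/3986) + 331) = -91*(38*(17/3986) + 331) = -91*(323/1993 + 331) = -91*660006/1993 = -60060546/1993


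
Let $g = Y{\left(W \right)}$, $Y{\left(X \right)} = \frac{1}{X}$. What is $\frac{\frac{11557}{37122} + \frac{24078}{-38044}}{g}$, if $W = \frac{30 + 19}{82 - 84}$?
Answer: $\frac{1390831337}{176533671} \approx 7.8786$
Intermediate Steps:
$W = - \frac{49}{2}$ ($W = \frac{49}{-2} = 49 \left(- \frac{1}{2}\right) = - \frac{49}{2} \approx -24.5$)
$g = - \frac{2}{49}$ ($g = \frac{1}{- \frac{49}{2}} = - \frac{2}{49} \approx -0.040816$)
$\frac{\frac{11557}{37122} + \frac{24078}{-38044}}{g} = \frac{\frac{11557}{37122} + \frac{24078}{-38044}}{- \frac{2}{49}} = \left(11557 \cdot \frac{1}{37122} + 24078 \left(- \frac{1}{38044}\right)\right) \left(- \frac{49}{2}\right) = \left(\frac{11557}{37122} - \frac{12039}{19022}\right) \left(- \frac{49}{2}\right) = \left(- \frac{56768626}{176533671}\right) \left(- \frac{49}{2}\right) = \frac{1390831337}{176533671}$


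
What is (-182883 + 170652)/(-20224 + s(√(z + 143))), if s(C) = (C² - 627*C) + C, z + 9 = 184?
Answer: 121735143/135816134 - 3828303*√318/135816134 ≈ 0.39367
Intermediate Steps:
z = 175 (z = -9 + 184 = 175)
s(C) = C² - 626*C
(-182883 + 170652)/(-20224 + s(√(z + 143))) = (-182883 + 170652)/(-20224 + √(175 + 143)*(-626 + √(175 + 143))) = -12231/(-20224 + √318*(-626 + √318))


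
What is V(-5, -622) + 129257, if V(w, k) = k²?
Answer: 516141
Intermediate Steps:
V(-5, -622) + 129257 = (-622)² + 129257 = 386884 + 129257 = 516141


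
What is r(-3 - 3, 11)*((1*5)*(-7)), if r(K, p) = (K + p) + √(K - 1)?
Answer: -175 - 35*I*√7 ≈ -175.0 - 92.601*I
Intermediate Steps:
r(K, p) = K + p + √(-1 + K) (r(K, p) = (K + p) + √(-1 + K) = K + p + √(-1 + K))
r(-3 - 3, 11)*((1*5)*(-7)) = ((-3 - 3) + 11 + √(-1 + (-3 - 3)))*((1*5)*(-7)) = (-6 + 11 + √(-1 - 6))*(5*(-7)) = (-6 + 11 + √(-7))*(-35) = (-6 + 11 + I*√7)*(-35) = (5 + I*√7)*(-35) = -175 - 35*I*√7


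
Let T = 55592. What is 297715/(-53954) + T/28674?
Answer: -2768634571/773538498 ≈ -3.5792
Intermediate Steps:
297715/(-53954) + T/28674 = 297715/(-53954) + 55592/28674 = 297715*(-1/53954) + 55592*(1/28674) = -297715/53954 + 27796/14337 = -2768634571/773538498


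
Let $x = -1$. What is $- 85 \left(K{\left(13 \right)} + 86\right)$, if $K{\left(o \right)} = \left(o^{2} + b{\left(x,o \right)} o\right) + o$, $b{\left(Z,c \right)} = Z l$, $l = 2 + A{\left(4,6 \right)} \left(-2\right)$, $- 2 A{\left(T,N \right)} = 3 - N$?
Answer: $-23885$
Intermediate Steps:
$A{\left(T,N \right)} = - \frac{3}{2} + \frac{N}{2}$ ($A{\left(T,N \right)} = - \frac{3 - N}{2} = - \frac{3}{2} + \frac{N}{2}$)
$l = -1$ ($l = 2 + \left(- \frac{3}{2} + \frac{1}{2} \cdot 6\right) \left(-2\right) = 2 + \left(- \frac{3}{2} + 3\right) \left(-2\right) = 2 + \frac{3}{2} \left(-2\right) = 2 - 3 = -1$)
$b{\left(Z,c \right)} = - Z$ ($b{\left(Z,c \right)} = Z \left(-1\right) = - Z$)
$K{\left(o \right)} = o^{2} + 2 o$ ($K{\left(o \right)} = \left(o^{2} + \left(-1\right) \left(-1\right) o\right) + o = \left(o^{2} + 1 o\right) + o = \left(o^{2} + o\right) + o = \left(o + o^{2}\right) + o = o^{2} + 2 o$)
$- 85 \left(K{\left(13 \right)} + 86\right) = - 85 \left(13 \left(2 + 13\right) + 86\right) = - 85 \left(13 \cdot 15 + 86\right) = - 85 \left(195 + 86\right) = \left(-85\right) 281 = -23885$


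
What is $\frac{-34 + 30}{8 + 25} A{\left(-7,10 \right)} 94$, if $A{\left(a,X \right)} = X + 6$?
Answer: $- \frac{6016}{33} \approx -182.3$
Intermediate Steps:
$A{\left(a,X \right)} = 6 + X$
$\frac{-34 + 30}{8 + 25} A{\left(-7,10 \right)} 94 = \frac{-34 + 30}{8 + 25} \left(6 + 10\right) 94 = - \frac{4}{33} \cdot 16 \cdot 94 = \left(-4\right) \frac{1}{33} \cdot 16 \cdot 94 = \left(- \frac{4}{33}\right) 16 \cdot 94 = \left(- \frac{64}{33}\right) 94 = - \frac{6016}{33}$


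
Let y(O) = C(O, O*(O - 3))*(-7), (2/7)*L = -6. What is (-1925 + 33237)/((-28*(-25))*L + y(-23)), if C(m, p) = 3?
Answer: -31312/14721 ≈ -2.1270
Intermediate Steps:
L = -21 (L = (7/2)*(-6) = -21)
y(O) = -21 (y(O) = 3*(-7) = -21)
(-1925 + 33237)/((-28*(-25))*L + y(-23)) = (-1925 + 33237)/(-28*(-25)*(-21) - 21) = 31312/(700*(-21) - 21) = 31312/(-14700 - 21) = 31312/(-14721) = 31312*(-1/14721) = -31312/14721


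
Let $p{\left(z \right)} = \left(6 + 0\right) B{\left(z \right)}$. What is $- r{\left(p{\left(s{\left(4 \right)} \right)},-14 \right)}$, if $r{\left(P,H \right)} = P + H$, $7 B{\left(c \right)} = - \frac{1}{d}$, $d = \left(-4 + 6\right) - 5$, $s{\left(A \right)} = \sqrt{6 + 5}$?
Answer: $\frac{96}{7} \approx 13.714$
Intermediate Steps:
$s{\left(A \right)} = \sqrt{11}$
$d = -3$ ($d = 2 - 5 = -3$)
$B{\left(c \right)} = \frac{1}{21}$ ($B{\left(c \right)} = \frac{\left(-1\right) \frac{1}{-3}}{7} = \frac{\left(-1\right) \left(- \frac{1}{3}\right)}{7} = \frac{1}{7} \cdot \frac{1}{3} = \frac{1}{21}$)
$p{\left(z \right)} = \frac{2}{7}$ ($p{\left(z \right)} = \left(6 + 0\right) \frac{1}{21} = 6 \cdot \frac{1}{21} = \frac{2}{7}$)
$r{\left(P,H \right)} = H + P$
$- r{\left(p{\left(s{\left(4 \right)} \right)},-14 \right)} = - (-14 + \frac{2}{7}) = \left(-1\right) \left(- \frac{96}{7}\right) = \frac{96}{7}$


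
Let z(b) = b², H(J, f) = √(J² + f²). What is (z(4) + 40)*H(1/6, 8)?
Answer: 28*√2305/3 ≈ 448.10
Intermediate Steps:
(z(4) + 40)*H(1/6, 8) = (4² + 40)*√((1/6)² + 8²) = (16 + 40)*√((⅙)² + 64) = 56*√(1/36 + 64) = 56*√(2305/36) = 56*(√2305/6) = 28*√2305/3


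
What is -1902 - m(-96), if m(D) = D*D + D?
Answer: -11022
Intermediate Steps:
m(D) = D + D² (m(D) = D² + D = D + D²)
-1902 - m(-96) = -1902 - (-96)*(1 - 96) = -1902 - (-96)*(-95) = -1902 - 1*9120 = -1902 - 9120 = -11022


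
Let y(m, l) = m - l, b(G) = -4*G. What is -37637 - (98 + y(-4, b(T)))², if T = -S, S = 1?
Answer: -45737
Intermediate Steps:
T = -1 (T = -1*1 = -1)
-37637 - (98 + y(-4, b(T)))² = -37637 - (98 + (-4 - (-4)*(-1)))² = -37637 - (98 + (-4 - 1*4))² = -37637 - (98 + (-4 - 4))² = -37637 - (98 - 8)² = -37637 - 1*90² = -37637 - 1*8100 = -37637 - 8100 = -45737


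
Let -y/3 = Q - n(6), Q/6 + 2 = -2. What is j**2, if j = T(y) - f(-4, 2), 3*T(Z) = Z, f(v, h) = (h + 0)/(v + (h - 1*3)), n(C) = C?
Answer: 23104/25 ≈ 924.16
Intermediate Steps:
Q = -24 (Q = -12 + 6*(-2) = -12 - 12 = -24)
f(v, h) = h/(-3 + h + v) (f(v, h) = h/(v + (h - 3)) = h/(v + (-3 + h)) = h/(-3 + h + v))
y = 90 (y = -3*(-24 - 1*6) = -3*(-24 - 6) = -3*(-30) = 90)
T(Z) = Z/3
j = 152/5 (j = (1/3)*90 - 2/(-3 + 2 - 4) = 30 - 2/(-5) = 30 - 2*(-1)/5 = 30 - 1*(-2/5) = 30 + 2/5 = 152/5 ≈ 30.400)
j**2 = (152/5)**2 = 23104/25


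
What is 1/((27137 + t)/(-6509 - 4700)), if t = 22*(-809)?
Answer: -1019/849 ≈ -1.2002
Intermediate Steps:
t = -17798
1/((27137 + t)/(-6509 - 4700)) = 1/((27137 - 17798)/(-6509 - 4700)) = 1/(9339/(-11209)) = 1/(9339*(-1/11209)) = 1/(-849/1019) = -1019/849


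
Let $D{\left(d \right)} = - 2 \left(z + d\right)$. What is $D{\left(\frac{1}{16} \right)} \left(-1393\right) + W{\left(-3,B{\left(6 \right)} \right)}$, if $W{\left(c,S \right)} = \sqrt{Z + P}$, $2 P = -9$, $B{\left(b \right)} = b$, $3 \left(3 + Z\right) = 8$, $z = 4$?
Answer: $\frac{90545}{8} + \frac{i \sqrt{174}}{6} \approx 11318.0 + 2.1985 i$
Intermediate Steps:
$Z = - \frac{1}{3}$ ($Z = -3 + \frac{1}{3} \cdot 8 = -3 + \frac{8}{3} = - \frac{1}{3} \approx -0.33333$)
$P = - \frac{9}{2}$ ($P = \frac{1}{2} \left(-9\right) = - \frac{9}{2} \approx -4.5$)
$W{\left(c,S \right)} = \frac{i \sqrt{174}}{6}$ ($W{\left(c,S \right)} = \sqrt{- \frac{1}{3} - \frac{9}{2}} = \sqrt{- \frac{29}{6}} = \frac{i \sqrt{174}}{6}$)
$D{\left(d \right)} = -8 - 2 d$ ($D{\left(d \right)} = - 2 \left(4 + d\right) = -8 - 2 d$)
$D{\left(\frac{1}{16} \right)} \left(-1393\right) + W{\left(-3,B{\left(6 \right)} \right)} = \left(-8 - \frac{2}{16}\right) \left(-1393\right) + \frac{i \sqrt{174}}{6} = \left(-8 - \frac{1}{8}\right) \left(-1393\right) + \frac{i \sqrt{174}}{6} = \left(- \frac{65}{8}\right) \left(-1393\right) + \frac{i \sqrt{174}}{6} = \frac{90545}{8} + \frac{i \sqrt{174}}{6}$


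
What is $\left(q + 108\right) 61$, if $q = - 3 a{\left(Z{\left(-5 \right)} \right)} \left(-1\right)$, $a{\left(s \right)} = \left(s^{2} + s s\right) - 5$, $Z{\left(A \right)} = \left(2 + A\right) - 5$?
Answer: $29097$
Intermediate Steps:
$Z{\left(A \right)} = -3 + A$
$a{\left(s \right)} = -5 + 2 s^{2}$ ($a{\left(s \right)} = \left(s^{2} + s^{2}\right) - 5 = 2 s^{2} - 5 = -5 + 2 s^{2}$)
$q = 369$ ($q = - 3 \left(-5 + 2 \left(-3 - 5\right)^{2}\right) \left(-1\right) = - 3 \left(-5 + 2 \left(-8\right)^{2}\right) \left(-1\right) = - 3 \left(-5 + 2 \cdot 64\right) \left(-1\right) = - 3 \left(-5 + 128\right) \left(-1\right) = \left(-3\right) 123 \left(-1\right) = \left(-369\right) \left(-1\right) = 369$)
$\left(q + 108\right) 61 = \left(369 + 108\right) 61 = 477 \cdot 61 = 29097$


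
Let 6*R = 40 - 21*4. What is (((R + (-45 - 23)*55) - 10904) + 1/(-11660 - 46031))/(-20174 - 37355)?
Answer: 2535750217/9956716617 ≈ 0.25468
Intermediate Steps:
R = -22/3 (R = (40 - 21*4)/6 = (40 - 84)/6 = (⅙)*(-44) = -22/3 ≈ -7.3333)
(((R + (-45 - 23)*55) - 10904) + 1/(-11660 - 46031))/(-20174 - 37355) = (((-22/3 + (-45 - 23)*55) - 10904) + 1/(-11660 - 46031))/(-20174 - 37355) = (((-22/3 - 68*55) - 10904) + 1/(-57691))/(-57529) = (((-22/3 - 3740) - 10904) - 1/57691)*(-1/57529) = ((-11242/3 - 10904) - 1/57691)*(-1/57529) = (-43954/3 - 1/57691)*(-1/57529) = -2535750217/173073*(-1/57529) = 2535750217/9956716617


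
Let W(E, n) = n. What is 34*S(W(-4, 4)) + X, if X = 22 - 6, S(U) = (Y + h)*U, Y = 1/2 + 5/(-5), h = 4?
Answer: 492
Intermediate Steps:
Y = -½ (Y = 1*(½) + 5*(-⅕) = ½ - 1 = -½ ≈ -0.50000)
S(U) = 7*U/2 (S(U) = (-½ + 4)*U = 7*U/2)
X = 16
34*S(W(-4, 4)) + X = 34*((7/2)*4) + 16 = 34*14 + 16 = 476 + 16 = 492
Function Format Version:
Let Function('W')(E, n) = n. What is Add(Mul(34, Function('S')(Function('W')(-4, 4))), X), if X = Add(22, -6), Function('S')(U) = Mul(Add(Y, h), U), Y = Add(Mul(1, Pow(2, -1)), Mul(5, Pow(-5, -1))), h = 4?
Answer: 492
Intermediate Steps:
Y = Rational(-1, 2) (Y = Add(Mul(1, Rational(1, 2)), Mul(5, Rational(-1, 5))) = Add(Rational(1, 2), -1) = Rational(-1, 2) ≈ -0.50000)
Function('S')(U) = Mul(Rational(7, 2), U) (Function('S')(U) = Mul(Add(Rational(-1, 2), 4), U) = Mul(Rational(7, 2), U))
X = 16
Add(Mul(34, Function('S')(Function('W')(-4, 4))), X) = Add(Mul(34, Mul(Rational(7, 2), 4)), 16) = Add(Mul(34, 14), 16) = Add(476, 16) = 492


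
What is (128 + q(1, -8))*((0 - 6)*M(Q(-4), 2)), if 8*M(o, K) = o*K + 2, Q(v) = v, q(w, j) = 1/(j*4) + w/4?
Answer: 36927/64 ≈ 576.98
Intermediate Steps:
q(w, j) = w/4 + 1/(4*j) (q(w, j) = (1/4)/j + w*(1/4) = 1/(4*j) + w/4 = w/4 + 1/(4*j))
M(o, K) = 1/4 + K*o/8 (M(o, K) = (o*K + 2)/8 = (K*o + 2)/8 = (2 + K*o)/8 = 1/4 + K*o/8)
(128 + q(1, -8))*((0 - 6)*M(Q(-4), 2)) = (128 + (1/4)*(1 - 8*1)/(-8))*((0 - 6)*(1/4 + (1/8)*2*(-4))) = (128 + (1/4)*(-1/8)*(1 - 8))*(-6*(1/4 - 1)) = (128 + (1/4)*(-1/8)*(-7))*(-6*(-3/4)) = (128 + 7/32)*(9/2) = (4103/32)*(9/2) = 36927/64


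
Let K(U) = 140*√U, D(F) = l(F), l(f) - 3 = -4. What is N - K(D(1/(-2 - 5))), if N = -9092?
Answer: -9092 - 140*I ≈ -9092.0 - 140.0*I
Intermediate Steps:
l(f) = -1 (l(f) = 3 - 4 = -1)
D(F) = -1
N - K(D(1/(-2 - 5))) = -9092 - 140*√(-1) = -9092 - 140*I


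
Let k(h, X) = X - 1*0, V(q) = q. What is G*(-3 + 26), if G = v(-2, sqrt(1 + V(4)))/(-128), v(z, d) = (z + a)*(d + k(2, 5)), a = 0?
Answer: 115/64 + 23*sqrt(5)/64 ≈ 2.6005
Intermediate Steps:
k(h, X) = X (k(h, X) = X + 0 = X)
v(z, d) = z*(5 + d) (v(z, d) = (z + 0)*(d + 5) = z*(5 + d))
G = 5/64 + sqrt(5)/64 (G = -2*(5 + sqrt(1 + 4))/(-128) = -2*(5 + sqrt(5))*(-1/128) = (-10 - 2*sqrt(5))*(-1/128) = 5/64 + sqrt(5)/64 ≈ 0.11306)
G*(-3 + 26) = (5/64 + sqrt(5)/64)*(-3 + 26) = (5/64 + sqrt(5)/64)*23 = 115/64 + 23*sqrt(5)/64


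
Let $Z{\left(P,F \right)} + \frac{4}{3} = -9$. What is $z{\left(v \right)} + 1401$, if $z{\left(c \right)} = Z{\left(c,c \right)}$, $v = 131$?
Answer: $\frac{4172}{3} \approx 1390.7$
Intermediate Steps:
$Z{\left(P,F \right)} = - \frac{31}{3}$ ($Z{\left(P,F \right)} = - \frac{4}{3} - 9 = - \frac{31}{3}$)
$z{\left(c \right)} = - \frac{31}{3}$
$z{\left(v \right)} + 1401 = - \frac{31}{3} + 1401 = \frac{4172}{3}$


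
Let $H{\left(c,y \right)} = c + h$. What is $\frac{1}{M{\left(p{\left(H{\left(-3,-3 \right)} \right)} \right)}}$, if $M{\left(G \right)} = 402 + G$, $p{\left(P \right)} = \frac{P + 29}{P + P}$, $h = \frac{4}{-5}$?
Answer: $\frac{19}{7575} \approx 0.0025082$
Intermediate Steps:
$h = - \frac{4}{5}$ ($h = 4 \left(- \frac{1}{5}\right) = - \frac{4}{5} \approx -0.8$)
$H{\left(c,y \right)} = - \frac{4}{5} + c$ ($H{\left(c,y \right)} = c - \frac{4}{5} = - \frac{4}{5} + c$)
$p{\left(P \right)} = \frac{29 + P}{2 P}$
$\frac{1}{M{\left(p{\left(H{\left(-3,-3 \right)} \right)} \right)}} = \frac{1}{402 + \frac{29 - \frac{19}{5}}{2 \left(- \frac{4}{5} - 3\right)}} = \frac{1}{402 + \frac{29 - \frac{19}{5}}{2 \left(- \frac{19}{5}\right)}} = \frac{1}{402 + \frac{1}{2} \left(- \frac{5}{19}\right) \frac{126}{5}} = \frac{1}{402 - \frac{63}{19}} = \frac{1}{\frac{7575}{19}} = \frac{19}{7575}$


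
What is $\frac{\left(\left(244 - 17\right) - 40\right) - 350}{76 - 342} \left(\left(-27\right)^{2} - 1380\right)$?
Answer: $- \frac{15159}{38} \approx -398.92$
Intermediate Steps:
$\frac{\left(\left(244 - 17\right) - 40\right) - 350}{76 - 342} \left(\left(-27\right)^{2} - 1380\right) = \frac{\left(227 - 40\right) - 350}{-266} \left(729 - 1380\right) = \left(187 - 350\right) \left(- \frac{1}{266}\right) \left(-651\right) = \left(-163\right) \left(- \frac{1}{266}\right) \left(-651\right) = \frac{163}{266} \left(-651\right) = - \frac{15159}{38}$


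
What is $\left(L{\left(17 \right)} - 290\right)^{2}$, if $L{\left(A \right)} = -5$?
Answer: $87025$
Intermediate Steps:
$\left(L{\left(17 \right)} - 290\right)^{2} = \left(-5 - 290\right)^{2} = \left(-295\right)^{2} = 87025$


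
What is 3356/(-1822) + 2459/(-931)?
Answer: -3802367/848141 ≈ -4.4832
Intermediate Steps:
3356/(-1822) + 2459/(-931) = 3356*(-1/1822) + 2459*(-1/931) = -1678/911 - 2459/931 = -3802367/848141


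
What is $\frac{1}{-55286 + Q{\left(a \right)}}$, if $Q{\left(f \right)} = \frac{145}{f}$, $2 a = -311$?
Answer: $- \frac{311}{17194236} \approx -1.8087 \cdot 10^{-5}$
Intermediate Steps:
$a = - \frac{311}{2}$ ($a = \frac{1}{2} \left(-311\right) = - \frac{311}{2} \approx -155.5$)
$\frac{1}{-55286 + Q{\left(a \right)}} = \frac{1}{-55286 + \frac{145}{- \frac{311}{2}}} = \frac{1}{-55286 + 145 \left(- \frac{2}{311}\right)} = \frac{1}{-55286 - \frac{290}{311}} = \frac{1}{- \frac{17194236}{311}} = - \frac{311}{17194236}$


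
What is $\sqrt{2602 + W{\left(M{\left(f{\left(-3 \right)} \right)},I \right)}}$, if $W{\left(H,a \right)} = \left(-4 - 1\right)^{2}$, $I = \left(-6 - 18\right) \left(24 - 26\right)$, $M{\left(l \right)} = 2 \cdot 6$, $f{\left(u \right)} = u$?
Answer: $\sqrt{2627} \approx 51.254$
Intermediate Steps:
$M{\left(l \right)} = 12$
$I = 48$ ($I = \left(-24\right) \left(-2\right) = 48$)
$W{\left(H,a \right)} = 25$ ($W{\left(H,a \right)} = \left(-5\right)^{2} = 25$)
$\sqrt{2602 + W{\left(M{\left(f{\left(-3 \right)} \right)},I \right)}} = \sqrt{2602 + 25} = \sqrt{2627}$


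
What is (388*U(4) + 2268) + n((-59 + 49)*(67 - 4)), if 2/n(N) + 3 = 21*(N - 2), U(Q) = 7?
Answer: 66162598/13275 ≈ 4984.0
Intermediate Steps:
n(N) = 2/(-45 + 21*N) (n(N) = 2/(-3 + 21*(N - 2)) = 2/(-3 + 21*(-2 + N)) = 2/(-3 + (-42 + 21*N)) = 2/(-45 + 21*N))
(388*U(4) + 2268) + n((-59 + 49)*(67 - 4)) = (388*7 + 2268) + 2/(3*(-15 + 7*((-59 + 49)*(67 - 4)))) = (2716 + 2268) + 2/(3*(-15 + 7*(-10*63))) = 4984 + 2/(3*(-15 + 7*(-630))) = 4984 + 2/(3*(-15 - 4410)) = 4984 + (⅔)/(-4425) = 4984 + (⅔)*(-1/4425) = 4984 - 2/13275 = 66162598/13275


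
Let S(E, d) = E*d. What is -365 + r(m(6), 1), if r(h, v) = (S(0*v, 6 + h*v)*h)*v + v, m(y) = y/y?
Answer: -364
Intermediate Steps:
m(y) = 1
r(h, v) = v (r(h, v) = (((0*v)*(6 + h*v))*h)*v + v = ((0*(6 + h*v))*h)*v + v = (0*h)*v + v = 0*v + v = 0 + v = v)
-365 + r(m(6), 1) = -365 + 1 = -364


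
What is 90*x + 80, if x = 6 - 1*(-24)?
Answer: 2780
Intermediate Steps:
x = 30 (x = 6 + 24 = 30)
90*x + 80 = 90*30 + 80 = 2700 + 80 = 2780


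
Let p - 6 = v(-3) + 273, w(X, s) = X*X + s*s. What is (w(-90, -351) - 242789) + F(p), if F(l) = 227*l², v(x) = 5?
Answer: 18197424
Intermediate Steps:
w(X, s) = X² + s²
p = 284 (p = 6 + (5 + 273) = 6 + 278 = 284)
(w(-90, -351) - 242789) + F(p) = (((-90)² + (-351)²) - 242789) + 227*284² = ((8100 + 123201) - 242789) + 227*80656 = (131301 - 242789) + 18308912 = -111488 + 18308912 = 18197424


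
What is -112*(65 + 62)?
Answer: -14224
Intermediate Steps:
-112*(65 + 62) = -112*127 = -14224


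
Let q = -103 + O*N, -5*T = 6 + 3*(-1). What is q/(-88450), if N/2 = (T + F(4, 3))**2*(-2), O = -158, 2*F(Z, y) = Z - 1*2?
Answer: 47/2211250 ≈ 2.1255e-5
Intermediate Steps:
F(Z, y) = -1 + Z/2 (F(Z, y) = (Z - 1*2)/2 = (Z - 2)/2 = (-2 + Z)/2 = -1 + Z/2)
T = -3/5 (T = -(6 + 3*(-1))/5 = -(6 - 3)/5 = -1/5*3 = -3/5 ≈ -0.60000)
N = -16/25 (N = 2*((-3/5 + (-1 + (1/2)*4))**2*(-2)) = 2*((-3/5 + (-1 + 2))**2*(-2)) = 2*((-3/5 + 1)**2*(-2)) = 2*((2/5)**2*(-2)) = 2*((4/25)*(-2)) = 2*(-8/25) = -16/25 ≈ -0.64000)
q = -47/25 (q = -103 - 158*(-16/25) = -103 + 2528/25 = -47/25 ≈ -1.8800)
q/(-88450) = -47/25/(-88450) = -47/25*(-1/88450) = 47/2211250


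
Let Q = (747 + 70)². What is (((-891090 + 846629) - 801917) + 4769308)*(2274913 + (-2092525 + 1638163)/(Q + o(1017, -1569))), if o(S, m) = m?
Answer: 297144217935160607/33296 ≈ 8.9243e+12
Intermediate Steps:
Q = 667489 (Q = 817² = 667489)
(((-891090 + 846629) - 801917) + 4769308)*(2274913 + (-2092525 + 1638163)/(Q + o(1017, -1569))) = (((-891090 + 846629) - 801917) + 4769308)*(2274913 + (-2092525 + 1638163)/(667489 - 1569)) = ((-44461 - 801917) + 4769308)*(2274913 - 454362/665920) = (-846378 + 4769308)*(2274913 - 454362*1/665920) = 3922930*(2274913 - 227181/332960) = 3922930*(757454805299/332960) = 297144217935160607/33296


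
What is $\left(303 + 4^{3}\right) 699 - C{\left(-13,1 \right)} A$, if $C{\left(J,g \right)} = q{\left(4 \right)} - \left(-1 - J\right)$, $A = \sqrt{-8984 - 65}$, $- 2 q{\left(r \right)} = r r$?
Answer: $256533 + 20 i \sqrt{9049} \approx 2.5653 \cdot 10^{5} + 1902.5 i$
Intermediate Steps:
$q{\left(r \right)} = - \frac{r^{2}}{2}$ ($q{\left(r \right)} = - \frac{r r}{2} = - \frac{r^{2}}{2}$)
$A = i \sqrt{9049}$ ($A = \sqrt{-9049} = i \sqrt{9049} \approx 95.126 i$)
$C{\left(J,g \right)} = -7 + J$ ($C{\left(J,g \right)} = - \frac{4^{2}}{2} - \left(-1 - J\right) = \left(- \frac{1}{2}\right) 16 + \left(1 + J\right) = -8 + \left(1 + J\right) = -7 + J$)
$\left(303 + 4^{3}\right) 699 - C{\left(-13,1 \right)} A = \left(303 + 4^{3}\right) 699 - \left(-7 - 13\right) i \sqrt{9049} = \left(303 + 64\right) 699 - - 20 i \sqrt{9049} = 367 \cdot 699 - - 20 i \sqrt{9049} = 256533 + 20 i \sqrt{9049}$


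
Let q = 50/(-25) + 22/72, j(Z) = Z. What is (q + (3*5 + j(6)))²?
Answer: 483025/1296 ≈ 372.70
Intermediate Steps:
q = -61/36 (q = 50*(-1/25) + 22*(1/72) = -2 + 11/36 = -61/36 ≈ -1.6944)
(q + (3*5 + j(6)))² = (-61/36 + (3*5 + 6))² = (-61/36 + (15 + 6))² = (-61/36 + 21)² = (695/36)² = 483025/1296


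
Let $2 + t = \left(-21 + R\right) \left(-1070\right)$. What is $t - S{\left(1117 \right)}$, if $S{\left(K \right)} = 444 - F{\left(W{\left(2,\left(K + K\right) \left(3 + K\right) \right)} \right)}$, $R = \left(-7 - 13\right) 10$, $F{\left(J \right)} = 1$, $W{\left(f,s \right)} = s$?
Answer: $236025$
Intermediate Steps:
$R = -200$ ($R = \left(-20\right) 10 = -200$)
$S{\left(K \right)} = 443$ ($S{\left(K \right)} = 444 - 1 = 443$)
$t = 236468$ ($t = -2 + \left(-21 - 200\right) \left(-1070\right) = -2 - -236470 = -2 + 236470 = 236468$)
$t - S{\left(1117 \right)} = 236468 - 443 = 236025$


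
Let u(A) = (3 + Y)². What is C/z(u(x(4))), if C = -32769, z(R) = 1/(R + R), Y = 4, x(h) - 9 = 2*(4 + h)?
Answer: -3211362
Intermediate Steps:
x(h) = 17 + 2*h (x(h) = 9 + 2*(4 + h) = 9 + (8 + 2*h) = 17 + 2*h)
u(A) = 49 (u(A) = (3 + 4)² = 7² = 49)
z(R) = 1/(2*R)
C/z(u(x(4))) = -32769/((½)/49) = -32769/((½)*(1/49)) = -32769/1/98 = -32769*98 = -3211362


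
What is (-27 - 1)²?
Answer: 784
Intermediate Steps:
(-27 - 1)² = (-28)² = 784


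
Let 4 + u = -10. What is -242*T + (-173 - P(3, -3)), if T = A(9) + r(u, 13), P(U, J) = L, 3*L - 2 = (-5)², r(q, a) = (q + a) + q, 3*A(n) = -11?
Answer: 13006/3 ≈ 4335.3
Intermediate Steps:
A(n) = -11/3 (A(n) = (⅓)*(-11) = -11/3)
u = -14 (u = -4 - 10 = -14)
r(q, a) = a + 2*q (r(q, a) = (a + q) + q = a + 2*q)
L = 9 (L = ⅔ + (⅓)*(-5)² = ⅔ + (⅓)*25 = ⅔ + 25/3 = 9)
P(U, J) = 9
T = -56/3 (T = -11/3 + (13 + 2*(-14)) = -11/3 + (13 - 28) = -11/3 - 15 = -56/3 ≈ -18.667)
-242*T + (-173 - P(3, -3)) = -242*(-56/3) + (-173 - 1*9) = 13552/3 + (-173 - 9) = 13552/3 - 182 = 13006/3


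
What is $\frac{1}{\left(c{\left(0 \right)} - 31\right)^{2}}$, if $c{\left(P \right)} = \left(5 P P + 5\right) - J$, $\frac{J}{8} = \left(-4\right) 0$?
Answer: $\frac{1}{676} \approx 0.0014793$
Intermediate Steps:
$J = 0$ ($J = 8 \left(\left(-4\right) 0\right) = 8 \cdot 0 = 0$)
$c{\left(P \right)} = 5 + 5 P^{2}$ ($c{\left(P \right)} = \left(5 P P + 5\right) - 0 = \left(5 P^{2} + 5\right) + 0 = \left(5 + 5 P^{2}\right) + 0 = 5 + 5 P^{2}$)
$\frac{1}{\left(c{\left(0 \right)} - 31\right)^{2}} = \frac{1}{\left(\left(5 + 5 \cdot 0^{2}\right) - 31\right)^{2}} = \frac{1}{\left(\left(5 + 5 \cdot 0\right) - 31\right)^{2}} = \frac{1}{\left(\left(5 + 0\right) - 31\right)^{2}} = \frac{1}{\left(5 - 31\right)^{2}} = \frac{1}{\left(-26\right)^{2}} = \frac{1}{676}$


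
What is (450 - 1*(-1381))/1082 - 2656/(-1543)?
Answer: 5699025/1669526 ≈ 3.4136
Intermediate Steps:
(450 - 1*(-1381))/1082 - 2656/(-1543) = (450 + 1381)*(1/1082) - 2656*(-1/1543) = 1831*(1/1082) + 2656/1543 = 1831/1082 + 2656/1543 = 5699025/1669526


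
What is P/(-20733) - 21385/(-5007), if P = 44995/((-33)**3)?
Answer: 5311266677350/1243541559249 ≈ 4.2711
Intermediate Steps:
P = -44995/35937 (P = 44995/(-35937) = 44995*(-1/35937) = -44995/35937 ≈ -1.2521)
P/(-20733) - 21385/(-5007) = -44995/35937/(-20733) - 21385/(-5007) = -44995/35937*(-1/20733) - 21385*(-1/5007) = 44995/745081821 + 21385/5007 = 5311266677350/1243541559249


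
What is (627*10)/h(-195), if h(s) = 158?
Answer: 3135/79 ≈ 39.684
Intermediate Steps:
(627*10)/h(-195) = (627*10)/158 = 6270*(1/158) = 3135/79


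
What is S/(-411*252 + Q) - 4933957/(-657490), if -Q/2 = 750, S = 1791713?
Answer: -29982393203/3140172240 ≈ -9.5480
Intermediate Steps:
Q = -1500 (Q = -2*750 = -1500)
S/(-411*252 + Q) - 4933957/(-657490) = 1791713/(-411*252 - 1500) - 4933957/(-657490) = 1791713/(-103572 - 1500) - 4933957*(-1/657490) = 1791713/(-105072) + 4933957/657490 = 1791713*(-1/105072) + 4933957/657490 = -162883/9552 + 4933957/657490 = -29982393203/3140172240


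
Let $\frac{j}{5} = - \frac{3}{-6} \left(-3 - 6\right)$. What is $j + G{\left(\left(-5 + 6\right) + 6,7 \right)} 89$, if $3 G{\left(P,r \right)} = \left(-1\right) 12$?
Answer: $- \frac{757}{2} \approx -378.5$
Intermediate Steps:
$j = - \frac{45}{2}$ ($j = 5 - \frac{3}{-6} \left(-3 - 6\right) = 5 \left(-3\right) \left(- \frac{1}{6}\right) \left(-9\right) = 5 \cdot \frac{1}{2} \left(-9\right) = 5 \left(- \frac{9}{2}\right) = - \frac{45}{2} \approx -22.5$)
$G{\left(P,r \right)} = -4$ ($G{\left(P,r \right)} = \frac{\left(-1\right) 12}{3} = \frac{1}{3} \left(-12\right) = -4$)
$j + G{\left(\left(-5 + 6\right) + 6,7 \right)} 89 = - \frac{45}{2} - 356 = - \frac{757}{2}$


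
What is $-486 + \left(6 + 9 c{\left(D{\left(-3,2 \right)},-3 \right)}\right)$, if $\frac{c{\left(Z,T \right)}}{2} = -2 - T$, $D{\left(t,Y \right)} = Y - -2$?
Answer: $-462$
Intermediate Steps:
$D{\left(t,Y \right)} = 2 + Y$ ($D{\left(t,Y \right)} = Y + 2 = 2 + Y$)
$c{\left(Z,T \right)} = -4 - 2 T$ ($c{\left(Z,T \right)} = 2 \left(-2 - T\right) = -4 - 2 T$)
$-486 + \left(6 + 9 c{\left(D{\left(-3,2 \right)},-3 \right)}\right) = -486 + \left(6 + 9 \left(-4 - -6\right)\right) = -486 + \left(6 + 9 \left(-4 + 6\right)\right) = -486 + \left(6 + 9 \cdot 2\right) = -486 + \left(6 + 18\right) = -486 + 24 = -462$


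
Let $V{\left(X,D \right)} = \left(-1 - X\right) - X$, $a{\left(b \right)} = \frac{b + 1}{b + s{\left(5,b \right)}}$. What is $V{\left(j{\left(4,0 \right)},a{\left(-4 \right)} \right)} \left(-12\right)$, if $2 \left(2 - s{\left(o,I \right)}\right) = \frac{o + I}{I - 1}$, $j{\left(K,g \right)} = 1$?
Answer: $36$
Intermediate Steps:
$s{\left(o,I \right)} = 2 - \frac{I + o}{2 \left(-1 + I\right)}$ ($s{\left(o,I \right)} = 2 - \frac{\left(o + I\right) \frac{1}{I - 1}}{2} = 2 - \frac{\left(I + o\right) \frac{1}{-1 + I}}{2} = 2 - \frac{\frac{1}{-1 + I} \left(I + o\right)}{2} = 2 - \frac{I + o}{2 \left(-1 + I\right)}$)
$a{\left(b \right)} = \frac{1 + b}{b + \frac{-9 + 3 b}{2 \left(-1 + b\right)}}$ ($a{\left(b \right)} = \frac{b + 1}{b + \frac{-4 - 5 + 3 b}{2 \left(-1 + b\right)}} = \frac{1 + b}{b + \frac{-4 - 5 + 3 b}{2 \left(-1 + b\right)}} = \frac{1 + b}{b + \frac{-9 + 3 b}{2 \left(-1 + b\right)}}$)
$V{\left(X,D \right)} = -1 - 2 X$
$V{\left(j{\left(4,0 \right)},a{\left(-4 \right)} \right)} \left(-12\right) = \left(-1 - 2\right) \left(-12\right) = \left(-3\right) \left(-12\right) = 36$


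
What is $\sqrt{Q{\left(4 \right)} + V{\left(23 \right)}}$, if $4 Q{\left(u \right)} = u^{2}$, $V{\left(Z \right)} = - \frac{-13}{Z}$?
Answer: $\frac{\sqrt{2415}}{23} \approx 2.1366$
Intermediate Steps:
$V{\left(Z \right)} = \frac{13}{Z}$
$Q{\left(u \right)} = \frac{u^{2}}{4}$
$\sqrt{Q{\left(4 \right)} + V{\left(23 \right)}} = \sqrt{\frac{4^{2}}{4} + \frac{13}{23}} = \sqrt{\frac{1}{4} \cdot 16 + 13 \cdot \frac{1}{23}} = \sqrt{4 + \frac{13}{23}} = \sqrt{\frac{105}{23}} = \frac{\sqrt{2415}}{23}$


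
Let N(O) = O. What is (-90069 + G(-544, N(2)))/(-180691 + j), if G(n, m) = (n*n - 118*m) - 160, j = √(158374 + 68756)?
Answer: -37126760461/32649010351 - 205471*√227130/32649010351 ≈ -1.1401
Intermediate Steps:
j = √227130 ≈ 476.58
G(n, m) = -160 + n² - 118*m (G(n, m) = (n² - 118*m) - 160 = -160 + n² - 118*m)
(-90069 + G(-544, N(2)))/(-180691 + j) = (-90069 + (-160 + (-544)² - 118*2))/(-180691 + √227130) = (-90069 + (-160 + 295936 - 236))/(-180691 + √227130) = (-90069 + 295540)/(-180691 + √227130) = 205471/(-180691 + √227130)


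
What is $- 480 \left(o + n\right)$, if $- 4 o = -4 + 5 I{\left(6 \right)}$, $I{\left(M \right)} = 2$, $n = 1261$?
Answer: $-604560$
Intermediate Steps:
$o = - \frac{3}{2}$ ($o = - \frac{-4 + 5 \cdot 2}{4} = - \frac{-4 + 10}{4} = \left(- \frac{1}{4}\right) 6 = - \frac{3}{2} \approx -1.5$)
$- 480 \left(o + n\right) = - 480 \left(- \frac{3}{2} + 1261\right) = \left(-480\right) \frac{2519}{2} = -604560$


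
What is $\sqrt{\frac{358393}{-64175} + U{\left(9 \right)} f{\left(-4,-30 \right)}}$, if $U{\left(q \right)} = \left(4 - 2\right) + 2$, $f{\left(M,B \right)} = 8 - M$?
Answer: $\frac{\sqrt{6987391969}}{12835} \approx 6.5127$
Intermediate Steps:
$U{\left(q \right)} = 4$ ($U{\left(q \right)} = 2 + 2 = 4$)
$\sqrt{\frac{358393}{-64175} + U{\left(9 \right)} f{\left(-4,-30 \right)}} = \sqrt{\frac{358393}{-64175} + 4 \left(8 - -4\right)} = \sqrt{358393 \left(- \frac{1}{64175}\right) + 4 \left(8 + 4\right)} = \sqrt{- \frac{358393}{64175} + 4 \cdot 12} = \sqrt{- \frac{358393}{64175} + 48} = \sqrt{\frac{2722007}{64175}} = \frac{\sqrt{6987391969}}{12835}$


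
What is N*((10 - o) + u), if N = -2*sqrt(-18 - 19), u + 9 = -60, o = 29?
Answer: 176*I*sqrt(37) ≈ 1070.6*I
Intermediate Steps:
u = -69 (u = -9 - 60 = -69)
N = -2*I*sqrt(37) ≈ -12.166*I
N*((10 - o) + u) = (-2*I*sqrt(37))*((10 - 1*29) - 69) = (-2*I*sqrt(37))*((10 - 29) - 69) = (-2*I*sqrt(37))*(-19 - 69) = -2*I*sqrt(37)*(-88) = 176*I*sqrt(37)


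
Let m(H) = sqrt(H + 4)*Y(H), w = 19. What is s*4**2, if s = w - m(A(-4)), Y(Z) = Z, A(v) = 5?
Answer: 64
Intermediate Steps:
m(H) = H*sqrt(4 + H) (m(H) = sqrt(H + 4)*H = sqrt(4 + H)*H = H*sqrt(4 + H))
s = 4 (s = 19 - 5*sqrt(4 + 5) = 19 - 5*sqrt(9) = 19 - 5*3 = 19 - 1*15 = 19 - 15 = 4)
s*4**2 = 4*4**2 = 4*16 = 64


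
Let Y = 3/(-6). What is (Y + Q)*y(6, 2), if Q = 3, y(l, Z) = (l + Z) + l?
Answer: 35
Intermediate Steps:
Y = -½ (Y = 3*(-⅙) = -½ ≈ -0.50000)
y(l, Z) = Z + 2*l (y(l, Z) = (Z + l) + l = Z + 2*l)
(Y + Q)*y(6, 2) = (-½ + 3)*(2 + 2*6) = 5*(2 + 12)/2 = (5/2)*14 = 35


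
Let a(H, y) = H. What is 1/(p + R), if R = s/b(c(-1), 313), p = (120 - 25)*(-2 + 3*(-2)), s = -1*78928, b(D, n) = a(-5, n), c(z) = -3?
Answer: 5/75128 ≈ 6.6553e-5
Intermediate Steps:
b(D, n) = -5
s = -78928
p = -760 (p = 95*(-2 - 6) = 95*(-8) = -760)
R = 78928/5 (R = -78928/(-5) = -78928*(-1/5) = 78928/5 ≈ 15786.)
1/(p + R) = 1/(-760 + 78928/5) = 1/(75128/5) = 5/75128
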